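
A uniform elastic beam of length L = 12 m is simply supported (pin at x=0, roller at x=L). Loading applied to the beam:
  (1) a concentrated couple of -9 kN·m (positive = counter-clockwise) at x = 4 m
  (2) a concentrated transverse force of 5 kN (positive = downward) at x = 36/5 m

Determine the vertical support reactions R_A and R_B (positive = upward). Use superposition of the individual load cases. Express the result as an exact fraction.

Load 1 — applied couple M₀=-9 kN·m at a=4 m (b=L-a=8):
  R_A = M₀/L = (-9)/12 = -3/4 kN
  R_B = -M₀/L = -(-9)/12 = 3/4 kN
Load 2 — point force P=5 kN at a=36/5 m (b=L-a=24/5):
  R_A = Pb/L = 5·(24/5)/12 = 2 kN
  R_B = Pa/L = 5·(36/5)/12 = 3 kN
Superposition: R_A = 5/4 kN, R_B = 15/4 kN

R_A = 5/4 kN, R_B = 15/4 kN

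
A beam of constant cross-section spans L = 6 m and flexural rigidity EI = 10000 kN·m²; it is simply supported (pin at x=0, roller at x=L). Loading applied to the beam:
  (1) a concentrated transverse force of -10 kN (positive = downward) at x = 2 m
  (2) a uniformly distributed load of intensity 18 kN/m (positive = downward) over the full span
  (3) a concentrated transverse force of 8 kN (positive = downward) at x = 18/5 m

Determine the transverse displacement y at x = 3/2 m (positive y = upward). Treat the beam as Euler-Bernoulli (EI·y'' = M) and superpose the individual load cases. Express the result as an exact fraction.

Load 1 — point force P=-10 kN at a=2 m (b=L-a=4):
  y_1 = -Pbx(L²-b²-x²)/(6LEI)  [x≤a] = -(-10)·4·(3/2)·(6²-4²-(3/2)²)/(6·6·10000) = 71/24000 m
Load 2 — uniform load w=18 kN/m over full span:
  y_2 = -wx(L³-2Lx²+x³)/(24EI) = -18·(3/2)·(6³-2·6·(3/2)²+(3/2)³)/(24·10000) = -13851/640000 m
Load 3 — point force P=8 kN at a=18/5 m (b=L-a=12/5):
  y_3 = -Pbx(L²-b²-x²)/(6LEI)  [x≤a] = -8·(12/5)·(3/2)·(6²-(12/5)²-(3/2)²)/(6·6·10000) = -2799/1250000 m
Superposition: y = Σ y_i = -5021533/240000000 m ≈ -0.020923 m

y(3/2) = -5021533/240000000 m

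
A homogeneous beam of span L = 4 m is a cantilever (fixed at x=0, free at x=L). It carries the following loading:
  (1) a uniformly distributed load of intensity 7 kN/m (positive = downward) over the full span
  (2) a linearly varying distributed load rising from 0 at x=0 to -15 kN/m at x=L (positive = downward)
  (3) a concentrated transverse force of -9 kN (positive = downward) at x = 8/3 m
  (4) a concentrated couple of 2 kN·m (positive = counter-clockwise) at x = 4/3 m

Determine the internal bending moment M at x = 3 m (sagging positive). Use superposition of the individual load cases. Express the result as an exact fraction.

Load 1 — uniform load w=7 kN/m over full span:
  M_1 = -w(L-x)²/2 = -7·(4-3)²/2 = -7/2 kN·m
Load 2 — triangular load w₀=-15 kN/m (0→w₀ over full span):
  M_2 = w₀Lx/2 - w₀L²/3 - w₀x³/(6L) = (-15)·4·3/2 - (-15)·4²/3 - (-15)·3³/(6·4) = 55/8 kN·m
Load 3 — point force P=-9 kN at a=8/3 m (b=L-a=4/3):
  M_3 = 0  [x>a] = 0 kN·m
Load 4 — applied couple M₀=2 kN·m at a=4/3 m (b=L-a=8/3):
  M_4 = 0  [x>a] = 0 kN·m
Superposition: M = Σ M_i = 27/8 kN·m ≈ 3.375000 kN·m

M(3) = 27/8 kN·m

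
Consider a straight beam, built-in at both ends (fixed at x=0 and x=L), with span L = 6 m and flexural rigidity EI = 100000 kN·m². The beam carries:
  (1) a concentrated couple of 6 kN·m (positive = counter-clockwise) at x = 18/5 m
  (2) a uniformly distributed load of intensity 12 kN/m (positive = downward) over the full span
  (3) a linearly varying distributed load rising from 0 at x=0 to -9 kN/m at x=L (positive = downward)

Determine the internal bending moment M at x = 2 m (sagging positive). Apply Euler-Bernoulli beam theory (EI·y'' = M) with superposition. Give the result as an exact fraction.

Load 1 — applied couple M₀=6 kN·m at a=18/5 m (b=L-a=12/5):
  M_1 = R_Ax - M_A  [x≤a] with R_A=36/25, M_A=48/25 = (36/25)·2 - (48/25) = 24/25 kN·m
Load 2 — uniform load w=12 kN/m over full span:
  M_2 = wLx/2 - wL²/12 - wx²/2 = 12·6·2/2 - 12·6²/12 - 12·2²/2 = 12 kN·m
Load 3 — triangular load w₀=-9 kN/m (0→w₀ over full span):
  M_3 = 3w₀Lx/20 - w₀L²/30 - w₀x³/(6L) = 3·(-9)·6·2/20 - (-9)·6²/30 - (-9)·2³/(6·6) = -17/5 kN·m
Superposition: M = Σ M_i = 239/25 kN·m ≈ 9.560000 kN·m

M(2) = 239/25 kN·m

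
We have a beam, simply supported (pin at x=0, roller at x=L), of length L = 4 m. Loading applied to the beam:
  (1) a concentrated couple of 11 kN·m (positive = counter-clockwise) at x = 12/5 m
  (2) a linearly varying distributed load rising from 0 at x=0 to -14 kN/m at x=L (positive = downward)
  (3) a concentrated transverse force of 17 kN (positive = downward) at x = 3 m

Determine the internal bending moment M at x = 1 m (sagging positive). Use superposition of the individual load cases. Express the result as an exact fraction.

Load 1 — applied couple M₀=11 kN·m at a=12/5 m (b=L-a=8/5):
  M_1 = M₀x/L  [x≤a] = 11·1/4 = 11/4 kN·m
Load 2 — triangular load w₀=-14 kN/m (0→w₀ over full span):
  M_2 = w₀Lx/6 - w₀x³/(6L) = (-14)·4·1/6 - (-14)·1³/(6·4) = -35/4 kN·m
Load 3 — point force P=17 kN at a=3 m (b=L-a=1):
  M_3 = Pbx/L  [x≤a] = 17·1·1/4 = 17/4 kN·m
Superposition: M = Σ M_i = -7/4 kN·m ≈ -1.750000 kN·m

M(1) = -7/4 kN·m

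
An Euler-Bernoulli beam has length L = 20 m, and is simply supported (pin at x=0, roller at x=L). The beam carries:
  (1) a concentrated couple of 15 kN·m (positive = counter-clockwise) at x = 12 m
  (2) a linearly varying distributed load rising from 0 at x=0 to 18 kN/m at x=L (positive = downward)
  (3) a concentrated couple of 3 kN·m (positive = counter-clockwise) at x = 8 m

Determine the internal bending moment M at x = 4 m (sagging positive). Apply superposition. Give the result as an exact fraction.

Load 1 — applied couple M₀=15 kN·m at a=12 m (b=L-a=8):
  M_1 = M₀x/L  [x≤a] = 15·4/20 = 3 kN·m
Load 2 — triangular load w₀=18 kN/m (0→w₀ over full span):
  M_2 = w₀Lx/6 - w₀x³/(6L) = 18·20·4/6 - 18·4³/(6·20) = 1152/5 kN·m
Load 3 — applied couple M₀=3 kN·m at a=8 m (b=L-a=12):
  M_3 = M₀x/L  [x≤a] = 3·4/20 = 3/5 kN·m
Superposition: M = Σ M_i = 234 kN·m ≈ 234.000000 kN·m

M(4) = 234 kN·m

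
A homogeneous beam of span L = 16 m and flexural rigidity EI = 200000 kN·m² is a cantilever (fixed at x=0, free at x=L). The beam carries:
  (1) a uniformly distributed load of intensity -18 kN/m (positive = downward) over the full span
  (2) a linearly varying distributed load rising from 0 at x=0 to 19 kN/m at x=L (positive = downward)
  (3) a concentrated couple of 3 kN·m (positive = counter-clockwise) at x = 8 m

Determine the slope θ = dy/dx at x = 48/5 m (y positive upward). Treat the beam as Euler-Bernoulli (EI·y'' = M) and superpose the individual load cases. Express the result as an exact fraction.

θ(48/5) = 198803/15625000 rad

Load 1 — uniform load w=-18 kN/m over full span:
  θ_1 = -wx(x²-3Lx+3L²)/(6EI) = -(-18)·(48/5)·((48/5)²-3·16·(48/5)+3·16²)/(6·200000) = 22464/390625 rad
Load 2 — triangular load w₀=19 kN/m (0→w₀ over full span):
  θ_2 = (w₀Lx²/4-w₀L²x/3-w₀x⁴/(24L))/EI = (19·16·(48/5)²/4-19·16²·(48/5)/3-19·(48/5)⁴/(24·16))/200000 = -87704/1953125 rad
Load 3 — applied couple M₀=3 kN·m at a=8 m (b=L-a=8):
  θ_3 = M₀a/EI  [x>a] = 3·8/200000 = 3/25000 rad
Superposition: θ = Σ θ_i = 198803/15625000 rad ≈ 0.012723 rad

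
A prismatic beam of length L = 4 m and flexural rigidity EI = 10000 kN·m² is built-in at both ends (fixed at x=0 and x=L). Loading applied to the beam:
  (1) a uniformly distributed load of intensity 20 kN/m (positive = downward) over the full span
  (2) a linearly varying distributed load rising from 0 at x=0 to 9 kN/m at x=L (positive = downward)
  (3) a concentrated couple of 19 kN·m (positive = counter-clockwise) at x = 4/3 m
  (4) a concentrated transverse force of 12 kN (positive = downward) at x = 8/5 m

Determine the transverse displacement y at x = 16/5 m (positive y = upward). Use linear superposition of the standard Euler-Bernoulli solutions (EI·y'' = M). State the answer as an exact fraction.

y(16/5) = -113651/175781250 m

Load 1 — uniform load w=20 kN/m over full span:
  y_1 = -wx²(L-x)²/(24EI) = -20·(16/5)²·(4-(16/5))²/(24·10000) = -128/234375 m
Load 2 — triangular load w₀=9 kN/m (0→w₀ over full span):
  y_2 = -w₀x²(L-x)²(x+2L)/(120LEI) = -9·(16/5)²·(4-(16/5))²·((16/5)+2·4)/(120·4·10000) = -1344/9765625 m
Load 3 — applied couple M₀=19 kN·m at a=4/3 m (b=L-a=8/3):
  y_3 = (R_Ax³/6 - M_Ax²/2 - M₀(x-a)²/2)/EI  [x>a] with R_A=19/3, M_A=0 = ((19/3)·(16/5)³/6 - 0·(16/5)²/2 - 19·((16/5)-(4/3))²/2)/10000 = 209/1406250 m
Load 4 — point force P=12 kN at a=8/5 m (b=L-a=12/5):
  y_4 = -Pa²(L-x)²(3bL-(3b+a)(L-x))/(6L³EI)  [x>a] = -12·(8/5)²·(4-(16/5))²·(3·(12/5)·4-(3·(12/5)+(8/5))·(4-(16/5)))/(6·4³·10000) = -1088/9765625 m
Superposition: y = Σ y_i = -113651/175781250 m ≈ -0.000647 m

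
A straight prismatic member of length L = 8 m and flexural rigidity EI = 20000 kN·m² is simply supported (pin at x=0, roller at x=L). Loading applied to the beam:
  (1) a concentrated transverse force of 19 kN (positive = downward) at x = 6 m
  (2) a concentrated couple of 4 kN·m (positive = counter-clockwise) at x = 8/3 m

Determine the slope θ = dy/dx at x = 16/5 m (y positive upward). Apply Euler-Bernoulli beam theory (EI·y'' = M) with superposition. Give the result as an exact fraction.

θ(16/5) = -9439/9000000 rad

Load 1 — point force P=19 kN at a=6 m (b=L-a=2):
  θ_1 = -Pb(L²-b²-3x²)/(6LEI)  [x≤a] = -19·2·(8²-2²-3·(16/5)²)/(6·8·20000) = -1159/1000000 rad
Load 2 — applied couple M₀=4 kN·m at a=8/3 m (b=L-a=16/3):
  θ_2 = (M₀x²/(2L)-M₀(x-a)+C₁)/EI  [x>a] with C₁=M₀(3b²-L²)/(6L)=16/9 = (4·(16/5)²/(2·8)-4·((16/5)-(8/3))+(16/9))/20000 = 31/281250 rad
Superposition: θ = Σ θ_i = -9439/9000000 rad ≈ -0.001049 rad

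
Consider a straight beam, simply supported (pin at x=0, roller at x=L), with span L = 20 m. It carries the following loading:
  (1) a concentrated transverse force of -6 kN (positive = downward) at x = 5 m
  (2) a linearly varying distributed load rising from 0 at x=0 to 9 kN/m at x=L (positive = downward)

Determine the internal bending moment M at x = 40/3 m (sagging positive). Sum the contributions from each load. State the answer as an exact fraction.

Load 1 — point force P=-6 kN at a=5 m (b=L-a=15):
  M_1 = Pa(L-x)/L  [x>a] = (-6)·5·(20-(40/3))/20 = -10 kN·m
Load 2 — triangular load w₀=9 kN/m (0→w₀ over full span):
  M_2 = w₀Lx/6 - w₀x³/(6L) = 9·20·(40/3)/6 - 9·(40/3)³/(6·20) = 2000/9 kN·m
Superposition: M = Σ M_i = 1910/9 kN·m ≈ 212.222222 kN·m

M(40/3) = 1910/9 kN·m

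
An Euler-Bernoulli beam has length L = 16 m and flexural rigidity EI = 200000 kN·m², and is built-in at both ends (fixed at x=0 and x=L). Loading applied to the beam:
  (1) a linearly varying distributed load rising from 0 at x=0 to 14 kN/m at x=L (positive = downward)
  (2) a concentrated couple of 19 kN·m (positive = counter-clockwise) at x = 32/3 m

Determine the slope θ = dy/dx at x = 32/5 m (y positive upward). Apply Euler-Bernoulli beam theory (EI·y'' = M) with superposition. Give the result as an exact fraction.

Load 1 — triangular load w₀=14 kN/m (0→w₀ over full span):
  θ_1 = -w₀(2x(L-x)(L-2x)(x+2L)+x²(L-x)²)/(120LEI) = -14·(2·(32/5)·(16-(32/5))·(16-2·(32/5))·((32/5)+2·16)+(32/5)²·(16-(32/5))²)/(120·16·200000) = -1344/1953125 rad
Load 2 — applied couple M₀=19 kN·m at a=32/3 m (b=L-a=16/3):
  θ_2 = (R_Ax²/2 - M_Ax)/EI  [x≤a] with R_A=19/12, M_A=19/3 = ((19/12)·(32/5)²/2 - (19/3)·(32/5))/200000 = -19/468750 rad
Superposition: θ = Σ θ_i = -8539/11718750 rad ≈ -0.000729 rad

θ(32/5) = -8539/11718750 rad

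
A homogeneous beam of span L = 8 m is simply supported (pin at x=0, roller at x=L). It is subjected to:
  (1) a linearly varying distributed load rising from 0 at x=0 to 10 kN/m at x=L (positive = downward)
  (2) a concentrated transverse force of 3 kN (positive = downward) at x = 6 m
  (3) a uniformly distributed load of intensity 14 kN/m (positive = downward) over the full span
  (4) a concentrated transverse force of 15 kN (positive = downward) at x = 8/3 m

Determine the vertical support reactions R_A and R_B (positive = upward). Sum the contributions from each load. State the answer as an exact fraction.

R_A = 961/12 kN, R_B = 1079/12 kN

Load 1 — triangular load w₀=10 kN/m (0→w₀ over full span):
  R_A = w₀L/6 = 10·8/6 = 40/3 kN
  R_B = w₀L/3 = 10·8/3 = 80/3 kN
Load 2 — point force P=3 kN at a=6 m (b=L-a=2):
  R_A = Pb/L = 3·2/8 = 3/4 kN
  R_B = Pa/L = 3·6/8 = 9/4 kN
Load 3 — uniform load w=14 kN/m over full span:
  R_A = wL/2 = 14·8/2 = 56 kN
  R_B = wL/2 = 14·8/2 = 56 kN
Load 4 — point force P=15 kN at a=8/3 m (b=L-a=16/3):
  R_A = Pb/L = 15·(16/3)/8 = 10 kN
  R_B = Pa/L = 15·(8/3)/8 = 5 kN
Superposition: R_A = 961/12 kN, R_B = 1079/12 kN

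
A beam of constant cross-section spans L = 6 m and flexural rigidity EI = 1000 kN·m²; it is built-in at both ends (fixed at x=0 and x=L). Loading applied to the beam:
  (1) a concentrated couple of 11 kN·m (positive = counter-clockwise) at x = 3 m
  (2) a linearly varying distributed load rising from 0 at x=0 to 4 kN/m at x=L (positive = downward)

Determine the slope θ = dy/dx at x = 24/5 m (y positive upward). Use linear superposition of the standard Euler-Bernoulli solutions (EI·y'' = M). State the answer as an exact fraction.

Load 1 — applied couple M₀=11 kN·m at a=3 m (b=L-a=3):
  θ_1 = (R_Ax²/2 - M_Ax - M₀(x-a))/EI  [x>a] with R_A=11/4, M_A=11/4 = ((11/4)·(24/5)²/2 - (11/4)·(24/5) - 11·((24/5)-3))/1000 = -33/25000 rad
Load 2 — triangular load w₀=4 kN/m (0→w₀ over full span):
  θ_2 = -w₀(2x(L-x)(L-2x)(x+2L)+x²(L-x)²)/(120LEI) = -4·(2·(24/5)·(6-(24/5))·(6-2·(24/5))·((24/5)+2·6)+(24/5)²·(6-(24/5))²)/(120·6·1000) = 288/78125 rad
Superposition: θ = Σ θ_i = 1479/625000 rad ≈ 0.002366 rad

θ(24/5) = 1479/625000 rad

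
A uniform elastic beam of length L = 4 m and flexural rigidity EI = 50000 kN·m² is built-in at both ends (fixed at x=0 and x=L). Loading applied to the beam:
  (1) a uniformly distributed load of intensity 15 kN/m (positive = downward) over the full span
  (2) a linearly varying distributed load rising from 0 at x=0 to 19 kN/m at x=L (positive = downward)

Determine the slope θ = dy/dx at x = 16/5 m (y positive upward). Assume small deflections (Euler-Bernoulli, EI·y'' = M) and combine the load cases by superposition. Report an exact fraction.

Load 1 — uniform load w=15 kN/m over full span:
  θ_1 = -wx(L-x)(L-2x)/(12EI) = -15·(16/5)·(4-(16/5))·(4-2·(16/5))/(12·50000) = 12/78125 rad
Load 2 — triangular load w₀=19 kN/m (0→w₀ over full span):
  θ_2 = -w₀(2x(L-x)(L-2x)(x+2L)+x²(L-x)²)/(120LEI) = -19·(2·(16/5)·(4-(16/5))·(4-2·(16/5))·((16/5)+2·4)+(16/5)²·(4-(16/5))²)/(120·4·50000) = 608/5859375 rad
Superposition: θ = Σ θ_i = 1508/5859375 rad ≈ 0.000257 rad

θ(16/5) = 1508/5859375 rad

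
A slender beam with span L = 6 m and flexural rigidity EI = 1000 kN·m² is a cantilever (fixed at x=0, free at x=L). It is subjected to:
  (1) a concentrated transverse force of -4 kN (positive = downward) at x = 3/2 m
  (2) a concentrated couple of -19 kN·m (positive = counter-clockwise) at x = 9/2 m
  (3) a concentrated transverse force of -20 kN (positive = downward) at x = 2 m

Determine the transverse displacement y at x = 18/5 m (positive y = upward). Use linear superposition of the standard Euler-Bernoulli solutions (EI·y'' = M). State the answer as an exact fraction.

y(18/5) = 2449/300000 m

Load 1 — point force P=-4 kN at a=3/2 m (b=L-a=9/2):
  y_1 = -Pa²(3x-a)/(6EI)  [x>a] = -(-4)·(3/2)²·(3·(18/5)-(3/2))/(6·1000) = 279/20000 m
Load 2 — applied couple M₀=-19 kN·m at a=9/2 m (b=L-a=3/2):
  y_2 = M₀x²/(2EI)  [x≤a] = (-19)·(18/5)²/(2·1000) = -1539/12500 m
Load 3 — point force P=-20 kN at a=2 m (b=L-a=4):
  y_3 = -Pa²(3x-a)/(6EI)  [x>a] = -(-20)·2²·(3·(18/5)-2)/(6·1000) = 44/375 m
Superposition: y = Σ y_i = 2449/300000 m ≈ 0.008163 m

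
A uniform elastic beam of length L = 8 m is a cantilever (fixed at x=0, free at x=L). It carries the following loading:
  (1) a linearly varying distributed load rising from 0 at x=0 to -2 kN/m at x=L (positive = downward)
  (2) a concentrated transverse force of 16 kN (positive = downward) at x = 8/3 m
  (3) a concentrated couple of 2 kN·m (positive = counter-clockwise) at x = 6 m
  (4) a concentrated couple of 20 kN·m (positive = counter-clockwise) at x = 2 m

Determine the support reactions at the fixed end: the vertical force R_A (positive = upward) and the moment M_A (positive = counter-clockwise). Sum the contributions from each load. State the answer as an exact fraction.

R_A = 8 kN, M_A = -22 kN·m

Load 1 — triangular load w₀=-2 kN/m (0→w₀ over full span):
  R_A = w₀L/2 = (-2)·8/2 = -8 kN
  M_A = w₀L²/3 = (-2)·8²/3 = -128/3 kN·m
Load 2 — point force P=16 kN at a=8/3 m (b=L-a=16/3):
  R_A = P = 16 kN
  M_A = Pa = 16·(8/3) = 128/3 kN·m
Load 3 — applied couple M₀=2 kN·m at a=6 m (b=L-a=2):
  R_A = 0 kN
  M_A = -M₀ = -2 kN·m
Load 4 — applied couple M₀=20 kN·m at a=2 m (b=L-a=6):
  R_A = 0 kN
  M_A = -M₀ = -20 kN·m
Superposition: R_A = 8 kN, M_A = -22 kN·m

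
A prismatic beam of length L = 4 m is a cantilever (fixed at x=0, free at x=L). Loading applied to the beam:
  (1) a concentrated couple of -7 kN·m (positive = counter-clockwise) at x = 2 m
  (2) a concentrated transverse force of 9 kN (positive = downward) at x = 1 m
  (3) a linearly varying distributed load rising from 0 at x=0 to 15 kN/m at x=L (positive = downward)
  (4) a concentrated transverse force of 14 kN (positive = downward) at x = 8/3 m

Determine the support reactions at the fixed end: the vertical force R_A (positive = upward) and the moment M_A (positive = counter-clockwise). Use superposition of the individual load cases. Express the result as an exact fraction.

R_A = 53 kN, M_A = 400/3 kN·m

Load 1 — applied couple M₀=-7 kN·m at a=2 m (b=L-a=2):
  R_A = 0 kN
  M_A = -M₀ = -(-7) = 7 kN·m
Load 2 — point force P=9 kN at a=1 m (b=L-a=3):
  R_A = P = 9 kN
  M_A = Pa = 9·1 = 9 kN·m
Load 3 — triangular load w₀=15 kN/m (0→w₀ over full span):
  R_A = w₀L/2 = 15·4/2 = 30 kN
  M_A = w₀L²/3 = 15·4²/3 = 80 kN·m
Load 4 — point force P=14 kN at a=8/3 m (b=L-a=4/3):
  R_A = P = 14 kN
  M_A = Pa = 14·(8/3) = 112/3 kN·m
Superposition: R_A = 53 kN, M_A = 400/3 kN·m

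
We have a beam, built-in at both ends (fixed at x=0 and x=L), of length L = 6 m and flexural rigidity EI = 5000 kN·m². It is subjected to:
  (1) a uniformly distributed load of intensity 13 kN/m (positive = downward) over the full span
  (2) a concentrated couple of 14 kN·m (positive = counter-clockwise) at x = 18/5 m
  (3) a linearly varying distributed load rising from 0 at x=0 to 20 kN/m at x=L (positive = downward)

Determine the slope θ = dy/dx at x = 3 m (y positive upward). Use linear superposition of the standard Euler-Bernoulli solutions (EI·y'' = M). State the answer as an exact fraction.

Load 1 — uniform load w=13 kN/m over full span:
  θ_1 = -wx(L-x)(L-2x)/(12EI) = -13·3·(6-3)·(6-2·3)/(12·5000) = 0 rad
Load 2 — applied couple M₀=14 kN·m at a=18/5 m (b=L-a=12/5):
  θ_2 = (R_Ax²/2 - M_Ax)/EI  [x≤a] with R_A=84/25, M_A=112/25 = ((84/25)·3²/2 - (112/25)·3)/5000 = 21/62500 rad
Load 3 — triangular load w₀=20 kN/m (0→w₀ over full span):
  θ_3 = -w₀(2x(L-x)(L-2x)(x+2L)+x²(L-x)²)/(120LEI) = -20·(2·3·(6-3)·(6-2·3)·(3+2·6)+3²·(6-3)²)/(120·6·5000) = -9/20000 rad
Superposition: θ = Σ θ_i = -57/500000 rad ≈ -0.000114 rad

θ(3) = -57/500000 rad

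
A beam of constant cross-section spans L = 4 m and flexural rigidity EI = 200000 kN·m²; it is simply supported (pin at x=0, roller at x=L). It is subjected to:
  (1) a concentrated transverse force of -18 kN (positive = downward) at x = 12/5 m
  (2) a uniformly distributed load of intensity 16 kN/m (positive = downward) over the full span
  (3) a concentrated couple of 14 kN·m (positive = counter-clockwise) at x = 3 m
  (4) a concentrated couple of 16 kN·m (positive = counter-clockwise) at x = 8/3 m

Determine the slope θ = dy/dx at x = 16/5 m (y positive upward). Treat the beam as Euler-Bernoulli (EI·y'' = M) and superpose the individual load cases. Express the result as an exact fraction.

Load 1 — point force P=-18 kN at a=12/5 m (b=L-a=8/5):
  θ_1 = -Pa(2L²-6Lx+3x²+a²)/(6LEI)  [x>a] = -(-18)·(12/5)·(2·4²-6·4·(16/5)+3·(16/5)²+(12/5)²)/(6·4·200000) = -117/1562500 rad
Load 2 — uniform load w=16 kN/m over full span:
  θ_2 = -w(L³-6Lx²+4x³)/(24EI) = -16·(4³-6·4·(16/5)²+4·(16/5)³)/(24·200000) = 66/390625 rad
Load 3 — applied couple M₀=14 kN·m at a=3 m (b=L-a=1):
  θ_3 = (M₀x²/(2L)-M₀(x-a)+C₁)/EI  [x>a] with C₁=M₀(3b²-L²)/(6L)=-91/12 = (14·(16/5)²/(2·4)-14·((16/5)-3)+(-91/12))/200000 = 2261/60000000 rad
Load 4 — applied couple M₀=16 kN·m at a=8/3 m (b=L-a=4/3):
  θ_4 = (M₀x²/(2L)-M₀(x-a)+C₁)/EI  [x>a] with C₁=M₀(3b²-L²)/(6L)=-64/9 = (16·(16/5)²/(2·4)-16·((16/5)-(8/3))+(-64/9))/200000 = 17/703125 rad
Superposition: θ = Σ θ_i = 140347/900000000 rad ≈ 0.000156 rad

θ(16/5) = 140347/900000000 rad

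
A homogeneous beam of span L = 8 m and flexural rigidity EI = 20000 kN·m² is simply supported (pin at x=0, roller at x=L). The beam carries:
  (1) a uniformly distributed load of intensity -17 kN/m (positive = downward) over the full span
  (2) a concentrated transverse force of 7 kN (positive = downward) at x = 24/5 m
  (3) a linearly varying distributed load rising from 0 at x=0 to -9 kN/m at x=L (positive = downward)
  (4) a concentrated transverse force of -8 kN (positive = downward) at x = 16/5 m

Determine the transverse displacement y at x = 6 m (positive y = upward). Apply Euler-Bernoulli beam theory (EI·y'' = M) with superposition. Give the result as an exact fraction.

y(6) = 991/24000 m

Load 1 — uniform load w=-17 kN/m over full span:
  y_1 = -wx(L³-2Lx²+x³)/(24EI) = -(-17)·6·(8³-2·8·6²+6³)/(24·20000) = 323/10000 m
Load 2 — point force P=7 kN at a=24/5 m (b=L-a=16/5):
  y_2 = -Pa(L-x)(2Lx-a²-x²)/(6LEI)  [x>a] = -7·(24/5)·(8-6)·(2·8·6-(24/5)²-6²)/(6·8·20000) = -1617/625000 m
Load 3 — triangular load w₀=-9 kN/m (0→w₀ over full span):
  y_3 = -w₀x(7L⁴-10L²x²+3x⁴)/(360LEI) = -(-9)·6·(7·8⁴-10·8²·6²+3·6⁴)/(360·8·20000) = 357/40000 m
Load 4 — point force P=-8 kN at a=16/5 m (b=L-a=24/5):
  y_4 = -Pa(L-x)(2Lx-a²-x²)/(6LEI)  [x>a] = -(-8)·(16/5)·(8-6)·(2·8·6-(16/5)²-6²)/(6·8·20000) = 622/234375 m
Superposition: y = Σ y_i = 991/24000 m ≈ 0.041292 m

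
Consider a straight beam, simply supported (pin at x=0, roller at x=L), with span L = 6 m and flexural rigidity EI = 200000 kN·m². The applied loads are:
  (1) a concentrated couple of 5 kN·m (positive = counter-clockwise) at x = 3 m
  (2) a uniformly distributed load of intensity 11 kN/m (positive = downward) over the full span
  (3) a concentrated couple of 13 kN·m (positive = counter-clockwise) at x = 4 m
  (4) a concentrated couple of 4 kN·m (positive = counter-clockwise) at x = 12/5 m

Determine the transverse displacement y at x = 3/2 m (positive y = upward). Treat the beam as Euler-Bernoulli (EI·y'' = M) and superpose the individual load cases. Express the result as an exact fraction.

y(3/2) = -462689/640000000 m

Load 1 — applied couple M₀=5 kN·m at a=3 m (b=L-a=3):
  y_1 = (M₀x³/(6L)+C₁x)/EI  [x≤a] with C₁=M₀(3b²-L²)/(6L)=-5/4 = (5·(3/2)³/(6·6)+(-5/4)·(3/2))/200000 = -9/1280000 m
Load 2 — uniform load w=11 kN/m over full span:
  y_2 = -wx(L³-2Lx²+x³)/(24EI) = -11·(3/2)·(6³-2·6·(3/2)²+(3/2)³)/(24·200000) = -16929/25600000 m
Load 3 — applied couple M₀=13 kN·m at a=4 m (b=L-a=2):
  y_3 = (M₀x³/(6L)+C₁x)/EI  [x≤a] with C₁=M₀(3b²-L²)/(6L)=-26/3 = (13·(3/2)³/(6·6)+(-26/3)·(3/2))/200000 = -377/6400000 m
Load 4 — applied couple M₀=4 kN·m at a=12/5 m (b=L-a=18/5):
  y_4 = (M₀x³/(6L)+C₁x)/EI  [x≤a] with C₁=M₀(3b²-L²)/(6L)=8/25 = (4·(3/2)³/(6·6)+(8/25)·(3/2))/200000 = 171/40000000 m
Superposition: y = Σ y_i = -462689/640000000 m ≈ -0.000723 m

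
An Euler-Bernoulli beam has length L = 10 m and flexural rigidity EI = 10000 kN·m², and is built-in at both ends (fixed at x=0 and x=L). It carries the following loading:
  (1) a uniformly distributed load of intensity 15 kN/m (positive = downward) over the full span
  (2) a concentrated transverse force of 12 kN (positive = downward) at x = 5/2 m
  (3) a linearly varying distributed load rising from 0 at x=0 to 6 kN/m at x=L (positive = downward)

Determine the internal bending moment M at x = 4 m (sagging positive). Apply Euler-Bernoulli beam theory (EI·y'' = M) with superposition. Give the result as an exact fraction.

Load 1 — uniform load w=15 kN/m over full span:
  M_1 = wLx/2 - wL²/12 - wx²/2 = 15·10·4/2 - 15·10²/12 - 15·4²/2 = 55 kN·m
Load 2 — point force P=12 kN at a=5/2 m (b=L-a=15/2):
  M_2 = Pa²(a+3b)(L-x)/L³ - Pa²b/L²  [x>a] = 12·(5/2)²·((5/2)+3·(15/2))·(10-4)/10³ - 12·(5/2)²·(15/2)/10² = 45/8 kN·m
Load 3 — triangular load w₀=6 kN/m (0→w₀ over full span):
  M_3 = 3w₀Lx/20 - w₀L²/30 - w₀x³/(6L) = 3·6·10·4/20 - 6·10²/30 - 6·4³/(6·10) = 48/5 kN·m
Superposition: M = Σ M_i = 2809/40 kN·m ≈ 70.225000 kN·m

M(4) = 2809/40 kN·m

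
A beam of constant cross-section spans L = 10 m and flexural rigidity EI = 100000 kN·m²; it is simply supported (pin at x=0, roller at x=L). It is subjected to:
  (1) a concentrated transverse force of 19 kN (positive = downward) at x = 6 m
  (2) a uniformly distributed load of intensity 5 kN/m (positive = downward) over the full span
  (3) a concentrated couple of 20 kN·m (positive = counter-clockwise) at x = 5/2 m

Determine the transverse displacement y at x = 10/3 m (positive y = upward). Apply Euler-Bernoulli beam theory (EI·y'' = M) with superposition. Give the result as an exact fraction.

y(10/3) = -192409/24300000 m

Load 1 — point force P=19 kN at a=6 m (b=L-a=4):
  y_1 = -Pbx(L²-b²-x²)/(6LEI)  [x≤a] = -19·4·(10/3)·(10²-4²-(10/3)²)/(6·10·100000) = -779/253125 m
Load 2 — uniform load w=5 kN/m over full span:
  y_2 = -wx(L³-2Lx²+x³)/(24EI) = -5·(10/3)·(10³-2·10·(10/3)²+(10/3)³)/(24·100000) = -11/1944 m
Load 3 — applied couple M₀=20 kN·m at a=5/2 m (b=L-a=15/2):
  y_3 = (M₀x³/(6L)-M₀(x-a)²/2+C₁x)/EI  [x>a] with C₁=M₀(3b²-L²)/(6L)=275/12 = (20·(10/3)³/(6·10)-20·((10/3)-(5/2))²/2+(275/12)·(10/3))/100000 = 53/64800 m
Superposition: y = Σ y_i = -192409/24300000 m ≈ -0.007918 m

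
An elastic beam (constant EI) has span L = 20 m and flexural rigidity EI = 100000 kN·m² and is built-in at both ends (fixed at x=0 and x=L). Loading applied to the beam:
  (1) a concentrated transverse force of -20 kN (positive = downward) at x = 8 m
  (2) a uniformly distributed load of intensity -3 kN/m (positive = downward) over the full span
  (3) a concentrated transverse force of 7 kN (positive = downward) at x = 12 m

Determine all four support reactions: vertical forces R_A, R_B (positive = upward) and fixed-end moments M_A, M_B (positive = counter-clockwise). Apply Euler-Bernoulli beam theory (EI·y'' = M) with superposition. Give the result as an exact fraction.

R_A = -5062/125 kN, M_A = -3604/25 kN·m, R_B = -4063/125 kN, M_B = 2956/25 kN·m

Load 1 — point force P=-20 kN at a=8 m (b=L-a=12):
  R_A = Pb²(3a+b)/L³ = (-20)·12²·(3·8+12)/20³ = -324/25 kN
  M_A = Pab²/L² = (-20)·8·12²/20² = -288/5 kN·m
  R_B = Pa²(a+3b)/L³ = (-20)·8²·(8+3·12)/20³ = -176/25 kN
  M_B = -Pa²b/L² = -(-20)·8²·12/20² = 192/5 kN·m
Load 2 — uniform load w=-3 kN/m over full span:
  R_A = wL/2 = (-3)·20/2 = -30 kN
  M_A = wL²/12 = (-3)·20²/12 = -100 kN·m
  R_B = wL/2 = (-3)·20/2 = -30 kN
  M_B = -wL²/12 = -(-3)·20²/12 = 100 kN·m
Load 3 — point force P=7 kN at a=12 m (b=L-a=8):
  R_A = Pb²(3a+b)/L³ = 7·8²·(3·12+8)/20³ = 308/125 kN
  M_A = Pab²/L² = 7·12·8²/20² = 336/25 kN·m
  R_B = Pa²(a+3b)/L³ = 7·12²·(12+3·8)/20³ = 567/125 kN
  M_B = -Pa²b/L² = -7·12²·8/20² = -504/25 kN·m
Superposition: R_A = -5062/125 kN, M_A = -3604/25 kN·m, R_B = -4063/125 kN, M_B = 2956/25 kN·m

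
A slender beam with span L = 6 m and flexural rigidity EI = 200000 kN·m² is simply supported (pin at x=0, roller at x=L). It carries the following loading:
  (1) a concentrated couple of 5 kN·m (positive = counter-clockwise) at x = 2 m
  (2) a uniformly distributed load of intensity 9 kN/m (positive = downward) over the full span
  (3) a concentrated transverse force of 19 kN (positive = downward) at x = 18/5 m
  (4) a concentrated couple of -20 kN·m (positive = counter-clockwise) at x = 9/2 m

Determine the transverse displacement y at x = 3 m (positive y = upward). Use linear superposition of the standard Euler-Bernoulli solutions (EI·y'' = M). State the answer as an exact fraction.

Load 1 — applied couple M₀=5 kN·m at a=2 m (b=L-a=4):
  y_1 = (M₀x³/(6L)-M₀(x-a)²/2+C₁x)/EI  [x>a] with C₁=M₀(3b²-L²)/(6L)=5/3 = (5·3³/(6·6)-5·(3-2)²/2+(5/3)·3)/200000 = 1/32000 m
Load 2 — uniform load w=9 kN/m over full span:
  y_2 = -wx(L³-2Lx²+x³)/(24EI) = -9·3·(6³-2·6·3²+3³)/(24·200000) = -243/320000 m
Load 3 — point force P=19 kN at a=18/5 m (b=L-a=12/5):
  y_3 = -Pbx(L²-b²-x²)/(6LEI)  [x≤a] = -19·(12/5)·3·(6²-(12/5)²-3²)/(6·6·200000) = -10089/25000000 m
Load 4 — applied couple M₀=-20 kN·m at a=9/2 m (b=L-a=3/2):
  y_4 = (M₀x³/(6L)+C₁x)/EI  [x≤a] with C₁=M₀(3b²-L²)/(6L)=65/4 = ((-20)·3³/(6·6)+(65/4)·3)/200000 = 27/160000 m
Superposition: y = Σ y_i = -192587/200000000 m ≈ -0.000963 m

y(3) = -192587/200000000 m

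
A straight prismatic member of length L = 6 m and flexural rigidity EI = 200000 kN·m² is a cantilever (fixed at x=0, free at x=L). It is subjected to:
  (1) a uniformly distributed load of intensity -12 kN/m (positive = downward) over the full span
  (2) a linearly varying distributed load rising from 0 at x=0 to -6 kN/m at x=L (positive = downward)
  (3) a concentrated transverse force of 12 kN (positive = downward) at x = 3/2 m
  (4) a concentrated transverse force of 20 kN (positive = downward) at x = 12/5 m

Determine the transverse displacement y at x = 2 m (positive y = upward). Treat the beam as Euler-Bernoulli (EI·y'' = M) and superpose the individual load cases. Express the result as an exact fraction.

y(2) = 22481/12000000 m

Load 1 — uniform load w=-12 kN/m over full span:
  y_1 = -wx²(x²-4Lx+6L²)/(24EI) = -(-12)·2²·(2²-4·6·2+6·6²)/(24·200000) = 43/25000 m
Load 2 — triangular load w₀=-6 kN/m (0→w₀ over full span):
  y_2 = (w₀Lx³/12-w₀L²x²/6-w₀x⁵/(120L))/EI = ((-6)·6·2³/12-(-6)·6²·2²/6-(-6)·2⁵/(120·6))/200000 = 451/750000 m
Load 3 — point force P=12 kN at a=3/2 m (b=L-a=9/2):
  y_3 = -Pa²(3x-a)/(6EI)  [x>a] = -12·(3/2)²·(3·2-(3/2))/(6·200000) = -81/800000 m
Load 4 — point force P=20 kN at a=12/5 m (b=L-a=18/5):
  y_4 = -Px²(3a-x)/(6EI)  [x≤a] = -20·2²·(3·(12/5)-2)/(6·200000) = -13/37500 m
Superposition: y = Σ y_i = 22481/12000000 m ≈ 0.001873 m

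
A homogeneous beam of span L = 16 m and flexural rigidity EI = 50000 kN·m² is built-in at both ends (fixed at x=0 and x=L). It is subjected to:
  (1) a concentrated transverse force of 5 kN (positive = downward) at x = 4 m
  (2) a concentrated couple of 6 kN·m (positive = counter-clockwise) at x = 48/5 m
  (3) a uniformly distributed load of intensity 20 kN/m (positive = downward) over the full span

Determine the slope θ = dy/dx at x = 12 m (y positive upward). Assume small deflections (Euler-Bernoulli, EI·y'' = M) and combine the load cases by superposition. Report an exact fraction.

Load 1 — point force P=5 kN at a=4 m (b=L-a=12):
  θ_1 = Pa²(L-x)(2bL-(3b+a)(L-x))/(2L³EI)  [x>a] = 5·4²·(16-12)·(2·12·16-(3·12+4)·(16-12))/(2·16³·50000) = 7/40000 rad
Load 2 — applied couple M₀=6 kN·m at a=48/5 m (b=L-a=32/5):
  θ_2 = (R_Ax²/2 - M_Ax - M₀(x-a))/EI  [x>a] with R_A=27/50, M_A=48/25 = ((27/50)·12²/2 - (48/25)·12 - 6·(12-(48/5)))/50000 = 9/312500 rad
Load 3 — uniform load w=20 kN/m over full span:
  θ_3 = -wx(L-x)(L-2x)/(12EI) = -20·12·(16-12)·(16-2·12)/(12·50000) = 8/625 rad
Superposition: θ = Σ θ_i = 65019/5000000 rad ≈ 0.013004 rad

θ(12) = 65019/5000000 rad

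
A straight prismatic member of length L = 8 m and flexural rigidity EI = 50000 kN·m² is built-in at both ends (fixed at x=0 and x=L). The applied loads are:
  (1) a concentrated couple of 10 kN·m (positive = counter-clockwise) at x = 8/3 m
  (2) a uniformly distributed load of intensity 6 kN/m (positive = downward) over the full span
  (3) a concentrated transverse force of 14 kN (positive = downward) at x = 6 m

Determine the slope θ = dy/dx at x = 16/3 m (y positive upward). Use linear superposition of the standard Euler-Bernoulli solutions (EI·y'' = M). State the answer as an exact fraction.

Load 1 — applied couple M₀=10 kN·m at a=8/3 m (b=L-a=16/3):
  θ_1 = (R_Ax²/2 - M_Ax - M₀(x-a))/EI  [x>a] with R_A=5/3, M_A=0 = ((5/3)·(16/3)²/2 - 0·(16/3) - 10·((16/3)-(8/3)))/50000 = -1/16875 rad
Load 2 — uniform load w=6 kN/m over full span:
  θ_2 = -wx(L-x)(L-2x)/(12EI) = -6·(16/3)·(8-(16/3))·(8-2·(16/3))/(12·50000) = 32/84375 rad
Load 3 — point force P=14 kN at a=6 m (b=L-a=2):
  θ_3 = -Pb²x(2aL-(3a+b)x)/(2L³EI)  [x≤a] = -14·2²·(16/3)·(2·6·8-(3·6+2)·(16/3))/(2·8³·50000) = 7/112500 rad
Superposition: θ = Σ θ_i = 43/112500 rad ≈ 0.000382 rad

θ(16/3) = 43/112500 rad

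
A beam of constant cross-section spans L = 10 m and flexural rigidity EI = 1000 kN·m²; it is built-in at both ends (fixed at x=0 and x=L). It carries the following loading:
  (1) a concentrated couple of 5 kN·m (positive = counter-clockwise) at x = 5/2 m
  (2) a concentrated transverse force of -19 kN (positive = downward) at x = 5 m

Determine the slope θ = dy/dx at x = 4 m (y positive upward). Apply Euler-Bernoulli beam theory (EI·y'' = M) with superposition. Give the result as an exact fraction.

Load 1 — applied couple M₀=5 kN·m at a=5/2 m (b=L-a=15/2):
  θ_1 = (R_Ax²/2 - M_Ax - M₀(x-a))/EI  [x>a] with R_A=9/16, M_A=-15/16 = ((9/16)·4²/2 - (-15/16)·4 - 5·(4-(5/2)))/1000 = 3/4000 rad
Load 2 — point force P=-19 kN at a=5 m (b=L-a=5):
  θ_2 = -Pb²x(2aL-(3a+b)x)/(2L³EI)  [x≤a] = -(-19)·5²·4·(2·5·10-(3·5+5)·4)/(2·10³·1000) = 19/1000 rad
Superposition: θ = Σ θ_i = 79/4000 rad ≈ 0.019750 rad

θ(4) = 79/4000 rad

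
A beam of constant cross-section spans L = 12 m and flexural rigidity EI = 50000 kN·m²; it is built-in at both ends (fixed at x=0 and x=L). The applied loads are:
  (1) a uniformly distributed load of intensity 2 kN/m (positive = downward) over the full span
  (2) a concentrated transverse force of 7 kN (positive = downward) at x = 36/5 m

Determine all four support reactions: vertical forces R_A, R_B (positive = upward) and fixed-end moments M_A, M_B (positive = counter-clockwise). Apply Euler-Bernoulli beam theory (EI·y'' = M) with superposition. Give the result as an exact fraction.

Load 1 — uniform load w=2 kN/m over full span:
  R_A = wL/2 = 2·12/2 = 12 kN
  M_A = wL²/12 = 2·12²/12 = 24 kN·m
  R_B = wL/2 = 2·12/2 = 12 kN
  M_B = -wL²/12 = -2·12²/12 = -24 kN·m
Load 2 — point force P=7 kN at a=36/5 m (b=L-a=24/5):
  R_A = Pb²(3a+b)/L³ = 7·(24/5)²·(3·(36/5)+(24/5))/12³ = 308/125 kN
  M_A = Pab²/L² = 7·(36/5)·(24/5)²/12² = 1008/125 kN·m
  R_B = Pa²(a+3b)/L³ = 7·(36/5)²·((36/5)+3·(24/5))/12³ = 567/125 kN
  M_B = -Pa²b/L² = -7·(36/5)²·(24/5)/12² = -1512/125 kN·m
Superposition: R_A = 1808/125 kN, M_A = 4008/125 kN·m, R_B = 2067/125 kN, M_B = -4512/125 kN·m

R_A = 1808/125 kN, M_A = 4008/125 kN·m, R_B = 2067/125 kN, M_B = -4512/125 kN·m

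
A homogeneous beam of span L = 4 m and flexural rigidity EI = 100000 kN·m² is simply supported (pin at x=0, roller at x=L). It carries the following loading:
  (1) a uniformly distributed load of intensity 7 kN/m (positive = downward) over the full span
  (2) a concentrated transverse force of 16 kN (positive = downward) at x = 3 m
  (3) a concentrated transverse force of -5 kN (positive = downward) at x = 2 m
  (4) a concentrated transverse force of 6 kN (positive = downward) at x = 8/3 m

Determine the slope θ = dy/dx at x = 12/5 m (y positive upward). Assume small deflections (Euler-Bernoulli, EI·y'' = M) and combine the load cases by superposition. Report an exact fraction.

θ(12/5) = 21143/337500000 rad

Load 1 — uniform load w=7 kN/m over full span:
  θ_1 = -w(L³-6Lx²+4x³)/(24EI) = -7·(4³-6·4·(12/5)²+4·(12/5)³)/(24·100000) = 259/4687500 rad
Load 2 — point force P=16 kN at a=3 m (b=L-a=1):
  θ_2 = -Pb(L²-b²-3x²)/(6LEI)  [x≤a] = -16·1·(4²-1²-3·(12/5)²)/(6·4·100000) = 19/1250000 rad
Load 3 — point force P=-5 kN at a=2 m (b=L-a=2):
  θ_3 = -Pa(2L²-6Lx+3x²+a²)/(6LEI)  [x>a] = -(-5)·2·(2·4²-6·4·(12/5)+3·(12/5)²+2²)/(6·4·100000) = -9/500000 rad
Load 4 — point force P=6 kN at a=8/3 m (b=L-a=4/3):
  θ_4 = -Pb(L²-b²-3x²)/(6LEI)  [x≤a] = -6·(4/3)·(4²-(4/3)²-3·(12/5)²)/(6·4·100000) = 43/4218750 rad
Superposition: θ = Σ θ_i = 21143/337500000 rad ≈ 0.000063 rad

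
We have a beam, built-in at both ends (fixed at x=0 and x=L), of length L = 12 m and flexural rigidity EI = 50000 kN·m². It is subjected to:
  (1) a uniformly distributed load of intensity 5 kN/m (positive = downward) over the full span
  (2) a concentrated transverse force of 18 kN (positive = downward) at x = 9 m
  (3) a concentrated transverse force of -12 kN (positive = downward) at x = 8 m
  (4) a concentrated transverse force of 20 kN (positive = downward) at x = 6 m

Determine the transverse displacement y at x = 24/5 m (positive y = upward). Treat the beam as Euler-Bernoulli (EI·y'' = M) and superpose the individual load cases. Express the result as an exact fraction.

Load 1 — uniform load w=5 kN/m over full span:
  y_1 = -wx²(L-x)²/(24EI) = -5·(24/5)²·(12-(24/5))²/(24·50000) = -1944/390625 m
Load 2 — point force P=18 kN at a=9 m (b=L-a=3):
  y_2 = -Pb²x²(3aL-(3a+b)x)/(6L³EI)  [x≤a] = -18·3²·(24/5)²·(3·9·12-(3·9+3)·(24/5))/(6·12³·50000) = -81/62500 m
Load 3 — point force P=-12 kN at a=8 m (b=L-a=4):
  y_3 = -Pb²x²(3aL-(3a+b)x)/(6L³EI)  [x≤a] = -(-12)·4²·(24/5)²·(3·8·12-(3·8+4)·(24/5))/(6·12³·50000) = 512/390625 m
Load 4 — point force P=20 kN at a=6 m (b=L-a=6):
  y_4 = -Pb²x²(3aL-(3a+b)x)/(6L³EI)  [x≤a] = -20·6²·(24/5)²·(3·6·12-(3·6+6)·(24/5))/(6·12³·50000) = -252/78125 m
Superposition: y = Σ y_i = -12793/1562500 m ≈ -0.008188 m

y(24/5) = -12793/1562500 m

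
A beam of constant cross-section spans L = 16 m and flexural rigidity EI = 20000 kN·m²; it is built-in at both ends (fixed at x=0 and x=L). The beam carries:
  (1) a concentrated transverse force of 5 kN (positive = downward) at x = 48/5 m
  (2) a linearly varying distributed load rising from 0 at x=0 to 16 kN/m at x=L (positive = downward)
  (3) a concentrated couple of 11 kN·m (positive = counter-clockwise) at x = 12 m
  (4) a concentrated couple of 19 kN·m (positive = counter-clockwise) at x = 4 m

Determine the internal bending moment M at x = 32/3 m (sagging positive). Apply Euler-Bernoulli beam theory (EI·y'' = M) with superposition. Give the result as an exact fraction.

M(32/3) = 1298917/16200 kN·m

Load 1 — point force P=5 kN at a=48/5 m (b=L-a=32/5):
  M_1 = Pa²(a+3b)(L-x)/L³ - Pa²b/L²  [x>a] = 5·(48/5)²·((48/5)+3·(32/5))·(16-(32/3))/16³ - 5·(48/5)²·(32/5)/16² = 144/25 kN·m
Load 2 — triangular load w₀=16 kN/m (0→w₀ over full span):
  M_2 = 3w₀Lx/20 - w₀L²/30 - w₀x³/(6L) = 3·16·16·(32/3)/20 - 16·16²/30 - 16·(32/3)³/(6·16) = 28672/405 kN·m
Load 3 — applied couple M₀=11 kN·m at a=12 m (b=L-a=4):
  M_3 = R_Ax - M_A  [x≤a] with R_A=99/128, M_A=55/16 = (99/128)·(32/3) - (55/16) = 77/16 kN·m
Load 4 — applied couple M₀=19 kN·m at a=4 m (b=L-a=12):
  M_4 = R_Ax - M_A - M₀  [x>a] with R_A=171/128, M_A=-57/16 = (171/128)·(32/3) - (-57/16) - 19 = -19/16 kN·m
Superposition: M = Σ M_i = 1298917/16200 kN·m ≈ 80.180062 kN·m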